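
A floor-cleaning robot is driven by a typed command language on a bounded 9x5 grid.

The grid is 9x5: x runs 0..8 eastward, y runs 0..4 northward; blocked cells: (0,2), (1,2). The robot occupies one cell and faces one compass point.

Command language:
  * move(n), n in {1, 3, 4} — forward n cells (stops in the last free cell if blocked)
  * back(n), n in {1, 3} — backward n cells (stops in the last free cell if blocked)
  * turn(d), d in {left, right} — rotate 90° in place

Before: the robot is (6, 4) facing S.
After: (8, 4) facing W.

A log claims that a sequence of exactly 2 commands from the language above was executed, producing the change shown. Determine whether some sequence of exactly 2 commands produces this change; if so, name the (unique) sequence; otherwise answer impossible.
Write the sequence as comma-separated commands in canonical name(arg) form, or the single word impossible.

key: running back(3) before turn(right) would end elsewhere — order is forced
initial: (6, 4) facing S
step 1 (turn(right)): (6, 4) facing W
step 2 (back(3)): (8, 4) facing W
uniquely the one of 49 2-step routes that fits.

turn(right), back(3)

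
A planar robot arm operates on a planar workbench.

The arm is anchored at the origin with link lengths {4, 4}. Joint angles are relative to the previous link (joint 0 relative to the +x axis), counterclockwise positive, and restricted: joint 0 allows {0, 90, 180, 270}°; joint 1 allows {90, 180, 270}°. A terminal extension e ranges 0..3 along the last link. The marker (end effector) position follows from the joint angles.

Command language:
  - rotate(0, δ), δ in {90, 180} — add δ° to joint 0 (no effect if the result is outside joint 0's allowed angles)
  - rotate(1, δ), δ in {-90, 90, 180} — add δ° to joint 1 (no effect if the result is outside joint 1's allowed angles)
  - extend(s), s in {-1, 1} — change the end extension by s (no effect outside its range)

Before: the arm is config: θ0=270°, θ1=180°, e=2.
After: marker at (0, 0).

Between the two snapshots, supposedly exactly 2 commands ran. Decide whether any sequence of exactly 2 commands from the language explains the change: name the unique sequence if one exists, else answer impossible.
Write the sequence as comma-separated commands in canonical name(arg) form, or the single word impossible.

start: config: θ0=270°, θ1=180°, e=2
1. extend(-1) → config: θ0=270°, θ1=180°, e=1
2. extend(-1) → config: θ0=270°, θ1=180°, e=0
no rival 2-sequence matches.

extend(-1), extend(-1)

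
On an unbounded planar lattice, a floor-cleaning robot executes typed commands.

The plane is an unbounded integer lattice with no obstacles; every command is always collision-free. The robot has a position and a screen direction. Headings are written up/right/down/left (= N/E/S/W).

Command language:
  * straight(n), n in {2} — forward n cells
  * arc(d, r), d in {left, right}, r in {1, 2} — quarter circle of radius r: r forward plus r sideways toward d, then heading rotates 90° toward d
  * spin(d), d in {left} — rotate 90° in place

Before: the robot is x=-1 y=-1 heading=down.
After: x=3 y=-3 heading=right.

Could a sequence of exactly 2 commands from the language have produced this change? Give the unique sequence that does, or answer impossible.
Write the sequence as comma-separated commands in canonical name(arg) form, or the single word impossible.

key: position moved to (3,-3) AND the heading swung to E — translation plus rotation needed
initial: x=-1 y=-1 heading=down
1. arc(left, 2) → x=1 y=-3 heading=right
2. straight(2) → x=3 y=-3 heading=right
all 36 alternatives checked — unique.

arc(left, 2), straight(2)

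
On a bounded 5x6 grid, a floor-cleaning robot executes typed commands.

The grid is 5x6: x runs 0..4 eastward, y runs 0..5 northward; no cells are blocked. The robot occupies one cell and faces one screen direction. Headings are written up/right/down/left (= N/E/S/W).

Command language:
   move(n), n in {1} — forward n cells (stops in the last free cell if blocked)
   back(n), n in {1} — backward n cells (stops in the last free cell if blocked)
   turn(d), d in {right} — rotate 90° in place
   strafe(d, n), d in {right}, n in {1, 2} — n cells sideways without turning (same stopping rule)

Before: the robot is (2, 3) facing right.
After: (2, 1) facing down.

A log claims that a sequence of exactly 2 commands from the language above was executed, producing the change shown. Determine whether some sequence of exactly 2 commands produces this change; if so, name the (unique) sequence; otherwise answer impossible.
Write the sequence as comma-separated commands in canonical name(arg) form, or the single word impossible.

strafe(right, 2), turn(right)

key: running turn(right) before strafe(right, 2) would end elsewhere — order is forced
begin: (2, 3) facing right
[1] after strafe(right, 2): (2, 1) facing right
[2] after turn(right): (2, 1) facing down
no rival 2-sequence matches.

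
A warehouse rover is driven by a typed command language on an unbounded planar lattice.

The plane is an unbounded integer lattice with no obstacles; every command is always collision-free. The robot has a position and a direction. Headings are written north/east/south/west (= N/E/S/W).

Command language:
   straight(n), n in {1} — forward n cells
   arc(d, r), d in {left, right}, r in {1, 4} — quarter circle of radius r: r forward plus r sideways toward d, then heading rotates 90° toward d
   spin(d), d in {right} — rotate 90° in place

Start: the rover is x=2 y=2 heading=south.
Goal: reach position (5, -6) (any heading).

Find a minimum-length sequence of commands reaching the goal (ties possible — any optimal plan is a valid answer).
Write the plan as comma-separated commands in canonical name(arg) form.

arc(right, 1), arc(left, 1), straight(1), arc(left, 4), arc(right, 1)

initial: x=2 y=2 heading=south
[1] after arc(right, 1): x=1 y=1 heading=west
[2] after arc(left, 1): x=0 y=0 heading=south
[3] after straight(1): x=0 y=-1 heading=south
[4] after arc(left, 4): x=4 y=-5 heading=east
[5] after arc(right, 1): x=5 y=-6 heading=south
nothing shorter than 5 reaches the goal.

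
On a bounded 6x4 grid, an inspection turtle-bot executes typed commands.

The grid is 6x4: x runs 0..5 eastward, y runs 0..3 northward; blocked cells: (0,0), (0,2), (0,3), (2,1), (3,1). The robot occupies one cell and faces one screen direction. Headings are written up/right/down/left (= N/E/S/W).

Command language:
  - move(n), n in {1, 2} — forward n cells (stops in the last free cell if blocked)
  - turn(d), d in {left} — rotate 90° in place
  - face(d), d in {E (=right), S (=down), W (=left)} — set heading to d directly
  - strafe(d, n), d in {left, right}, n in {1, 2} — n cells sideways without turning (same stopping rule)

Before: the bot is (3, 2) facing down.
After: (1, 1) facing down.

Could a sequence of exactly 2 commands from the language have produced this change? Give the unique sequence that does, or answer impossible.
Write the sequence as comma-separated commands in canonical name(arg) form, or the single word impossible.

key: running move(1) before strafe(right, 2) would end elsewhere — order is forced
from: (3, 2) facing down
1. strafe(right, 2) → (1, 2) facing down
2. move(1) → (1, 1) facing down
all 100 alternatives checked — unique.

strafe(right, 2), move(1)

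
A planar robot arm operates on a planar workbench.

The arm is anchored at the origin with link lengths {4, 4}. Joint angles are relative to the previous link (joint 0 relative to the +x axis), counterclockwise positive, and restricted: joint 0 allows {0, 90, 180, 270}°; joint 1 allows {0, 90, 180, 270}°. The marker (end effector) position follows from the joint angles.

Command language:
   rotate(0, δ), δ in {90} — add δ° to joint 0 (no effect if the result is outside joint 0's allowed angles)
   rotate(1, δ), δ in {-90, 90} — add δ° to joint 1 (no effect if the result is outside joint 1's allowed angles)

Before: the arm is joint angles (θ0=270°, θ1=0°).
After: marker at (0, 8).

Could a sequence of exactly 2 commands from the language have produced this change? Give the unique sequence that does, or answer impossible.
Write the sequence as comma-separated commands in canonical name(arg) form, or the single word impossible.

rotate(0, 90), rotate(0, 90)

start: joint angles (θ0=270°, θ1=0°)
1. rotate(0, 90) → joint angles (θ0=0°, θ1=0°)
2. rotate(0, 90) → joint angles (θ0=90°, θ1=0°)
all 9 alternatives checked — unique.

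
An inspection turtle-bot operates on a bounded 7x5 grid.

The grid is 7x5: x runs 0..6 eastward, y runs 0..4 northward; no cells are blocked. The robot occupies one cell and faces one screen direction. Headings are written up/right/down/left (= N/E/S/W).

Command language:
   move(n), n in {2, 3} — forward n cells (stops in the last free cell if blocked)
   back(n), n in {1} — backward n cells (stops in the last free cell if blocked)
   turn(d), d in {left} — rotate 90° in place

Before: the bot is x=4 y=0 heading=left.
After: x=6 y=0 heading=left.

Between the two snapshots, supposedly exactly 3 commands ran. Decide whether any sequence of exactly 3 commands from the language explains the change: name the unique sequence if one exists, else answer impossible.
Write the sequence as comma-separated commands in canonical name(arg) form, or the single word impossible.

key: still facing W at the end — nothing in the sequence rotates
begin: x=4 y=0 heading=left
step 1 (back(1)): x=5 y=0 heading=left
step 2 (back(1)): x=6 y=0 heading=left
step 3 (back(1)): x=6 y=0 heading=left
no rival 3-sequence matches.

back(1), back(1), back(1)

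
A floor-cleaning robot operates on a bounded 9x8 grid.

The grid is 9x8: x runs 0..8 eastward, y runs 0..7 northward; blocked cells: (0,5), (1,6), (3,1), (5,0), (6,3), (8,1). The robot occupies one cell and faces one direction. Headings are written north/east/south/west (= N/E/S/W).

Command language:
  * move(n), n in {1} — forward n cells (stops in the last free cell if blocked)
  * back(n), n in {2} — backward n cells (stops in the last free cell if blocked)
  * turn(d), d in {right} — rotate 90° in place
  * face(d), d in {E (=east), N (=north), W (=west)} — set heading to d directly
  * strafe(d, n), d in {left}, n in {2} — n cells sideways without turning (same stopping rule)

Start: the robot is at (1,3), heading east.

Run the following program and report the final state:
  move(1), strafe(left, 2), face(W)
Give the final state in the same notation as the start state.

from: at (1,3), heading east
1. move(1) → at (2,3), heading east
2. strafe(left, 2) → at (2,5), heading east
3. face(W) → at (2,5), heading west

at (2,5), heading west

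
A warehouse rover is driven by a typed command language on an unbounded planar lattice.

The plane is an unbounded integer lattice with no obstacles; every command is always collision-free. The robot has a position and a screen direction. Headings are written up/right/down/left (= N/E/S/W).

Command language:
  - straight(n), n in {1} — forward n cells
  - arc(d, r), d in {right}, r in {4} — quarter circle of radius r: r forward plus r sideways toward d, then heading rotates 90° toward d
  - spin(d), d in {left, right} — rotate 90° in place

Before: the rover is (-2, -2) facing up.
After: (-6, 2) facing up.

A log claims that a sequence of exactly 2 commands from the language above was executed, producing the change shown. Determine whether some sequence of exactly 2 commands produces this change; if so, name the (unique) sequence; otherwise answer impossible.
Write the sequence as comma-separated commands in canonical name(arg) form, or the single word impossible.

key: still facing N at the end — net rotation zero over 2 steps
t0: (-2, -2) facing up
t=1 spin(left) ⇒ (-2, -2) facing left
t=2 arc(right, 4) ⇒ (-6, 2) facing up
no other 2-command option fits: unique.

spin(left), arc(right, 4)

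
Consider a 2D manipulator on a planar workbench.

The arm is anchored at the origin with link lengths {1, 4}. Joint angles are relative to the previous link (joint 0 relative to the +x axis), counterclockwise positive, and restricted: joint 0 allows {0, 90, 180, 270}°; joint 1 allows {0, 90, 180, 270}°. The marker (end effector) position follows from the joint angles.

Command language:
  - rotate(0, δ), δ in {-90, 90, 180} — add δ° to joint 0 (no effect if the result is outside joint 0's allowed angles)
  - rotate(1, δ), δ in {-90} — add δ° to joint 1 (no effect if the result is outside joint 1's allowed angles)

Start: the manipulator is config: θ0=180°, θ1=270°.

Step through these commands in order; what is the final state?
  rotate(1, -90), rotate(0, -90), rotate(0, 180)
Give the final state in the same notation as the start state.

initial: config: θ0=180°, θ1=270°
[1] after rotate(1, -90): config: θ0=180°, θ1=180°
[2] after rotate(0, -90): config: θ0=90°, θ1=180°
[3] after rotate(0, 180): config: θ0=270°, θ1=180°

config: θ0=270°, θ1=180°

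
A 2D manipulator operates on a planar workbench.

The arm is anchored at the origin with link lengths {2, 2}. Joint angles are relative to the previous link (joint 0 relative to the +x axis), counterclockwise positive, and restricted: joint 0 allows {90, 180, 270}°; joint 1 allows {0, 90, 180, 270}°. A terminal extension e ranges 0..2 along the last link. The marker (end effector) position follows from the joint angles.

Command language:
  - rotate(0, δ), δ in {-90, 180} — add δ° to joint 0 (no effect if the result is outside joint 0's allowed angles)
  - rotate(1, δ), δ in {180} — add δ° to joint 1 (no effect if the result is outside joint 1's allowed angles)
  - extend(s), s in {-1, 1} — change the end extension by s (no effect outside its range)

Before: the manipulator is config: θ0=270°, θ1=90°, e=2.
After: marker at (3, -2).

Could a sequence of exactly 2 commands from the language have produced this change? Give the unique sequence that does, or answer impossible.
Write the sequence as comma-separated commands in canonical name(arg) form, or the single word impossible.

key: order matters: swapping extend(1) and extend(-1) lands elsewhere
initial: config: θ0=270°, θ1=90°, e=2
t=1 extend(1) ⇒ config: θ0=270°, θ1=90°, e=2
t=2 extend(-1) ⇒ config: θ0=270°, θ1=90°, e=1
no other 2-command option fits: unique.

extend(1), extend(-1)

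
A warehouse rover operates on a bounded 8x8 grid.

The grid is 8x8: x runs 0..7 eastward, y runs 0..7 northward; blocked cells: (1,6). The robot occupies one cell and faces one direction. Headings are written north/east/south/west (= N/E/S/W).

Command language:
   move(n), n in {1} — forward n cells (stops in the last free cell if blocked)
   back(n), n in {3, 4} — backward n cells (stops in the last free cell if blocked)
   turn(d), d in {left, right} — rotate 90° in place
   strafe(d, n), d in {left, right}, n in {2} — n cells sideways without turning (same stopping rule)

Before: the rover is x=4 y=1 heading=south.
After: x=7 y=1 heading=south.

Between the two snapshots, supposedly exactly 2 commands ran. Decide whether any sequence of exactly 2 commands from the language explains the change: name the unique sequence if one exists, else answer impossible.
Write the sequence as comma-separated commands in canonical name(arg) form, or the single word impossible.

strafe(left, 2), strafe(left, 2)

key: the second strafe(left, 2) runs into the grid edge before its full distance
initial: x=4 y=1 heading=south
t=1 strafe(left, 2) ⇒ x=6 y=1 heading=south
t=2 strafe(left, 2) ⇒ x=7 y=1 heading=south
no other 2-command option fits: unique.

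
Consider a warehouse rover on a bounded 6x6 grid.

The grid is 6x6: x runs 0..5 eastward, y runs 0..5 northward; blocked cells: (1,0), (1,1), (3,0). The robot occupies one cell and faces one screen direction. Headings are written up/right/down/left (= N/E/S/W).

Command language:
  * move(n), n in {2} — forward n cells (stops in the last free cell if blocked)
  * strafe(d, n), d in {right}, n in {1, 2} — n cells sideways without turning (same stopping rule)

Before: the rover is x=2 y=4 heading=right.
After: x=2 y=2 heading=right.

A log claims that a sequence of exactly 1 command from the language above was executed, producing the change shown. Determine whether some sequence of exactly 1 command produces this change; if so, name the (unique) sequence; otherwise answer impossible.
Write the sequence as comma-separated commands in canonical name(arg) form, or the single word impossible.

key: heading stays E — the single command does not turn
start: x=2 y=4 heading=right
step 1 (strafe(right, 2)): x=2 y=2 heading=right
uniquely the one of 3 1-step routes that fits.

strafe(right, 2)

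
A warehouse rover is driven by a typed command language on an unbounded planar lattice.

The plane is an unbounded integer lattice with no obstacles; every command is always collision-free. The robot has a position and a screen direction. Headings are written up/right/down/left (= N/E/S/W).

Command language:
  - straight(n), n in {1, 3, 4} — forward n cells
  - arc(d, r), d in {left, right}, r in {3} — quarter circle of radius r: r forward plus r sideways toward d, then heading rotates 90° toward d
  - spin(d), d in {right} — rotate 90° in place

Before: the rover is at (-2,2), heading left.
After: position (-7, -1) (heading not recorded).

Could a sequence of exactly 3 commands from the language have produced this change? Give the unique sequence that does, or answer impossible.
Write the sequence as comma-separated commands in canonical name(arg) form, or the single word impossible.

straight(1), straight(1), arc(left, 3)

key: running arc(left, 3) before straight(1) would end elsewhere — order is forced
t0: at (-2,2), heading left
t=1 straight(1) ⇒ at (-3,2), heading left
t=2 straight(1) ⇒ at (-4,2), heading left
t=3 arc(left, 3) ⇒ at (-7,-1), heading down
no rival 3-sequence matches.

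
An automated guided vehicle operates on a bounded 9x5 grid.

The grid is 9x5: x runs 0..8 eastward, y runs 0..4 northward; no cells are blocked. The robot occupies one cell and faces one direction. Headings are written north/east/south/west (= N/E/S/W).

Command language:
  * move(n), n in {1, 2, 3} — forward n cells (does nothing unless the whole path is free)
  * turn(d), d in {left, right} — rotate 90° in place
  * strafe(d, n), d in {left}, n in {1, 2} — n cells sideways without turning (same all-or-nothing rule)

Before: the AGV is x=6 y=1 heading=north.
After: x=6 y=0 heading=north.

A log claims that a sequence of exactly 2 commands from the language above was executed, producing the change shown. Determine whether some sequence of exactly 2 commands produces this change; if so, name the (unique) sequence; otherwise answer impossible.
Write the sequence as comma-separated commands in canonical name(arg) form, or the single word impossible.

every 2-command combo misses the target.

impossible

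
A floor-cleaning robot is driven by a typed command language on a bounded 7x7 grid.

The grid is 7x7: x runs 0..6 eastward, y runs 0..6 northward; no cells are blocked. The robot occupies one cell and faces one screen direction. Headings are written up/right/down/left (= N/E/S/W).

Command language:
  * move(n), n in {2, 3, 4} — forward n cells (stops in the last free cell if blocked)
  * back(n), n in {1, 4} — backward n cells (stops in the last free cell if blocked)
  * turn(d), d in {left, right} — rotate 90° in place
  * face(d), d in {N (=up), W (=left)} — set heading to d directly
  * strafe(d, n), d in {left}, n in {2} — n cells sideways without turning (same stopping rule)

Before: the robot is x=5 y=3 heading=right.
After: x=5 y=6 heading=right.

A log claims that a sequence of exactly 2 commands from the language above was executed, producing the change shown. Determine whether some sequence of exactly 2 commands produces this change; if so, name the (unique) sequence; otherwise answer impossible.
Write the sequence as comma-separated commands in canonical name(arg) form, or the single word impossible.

strafe(left, 2), strafe(left, 2)

key: heading stays E — no command in the sequence turns
initial: x=5 y=3 heading=right
[1] after strafe(left, 2): x=5 y=5 heading=right
[2] after strafe(left, 2): x=5 y=6 heading=right
no rival 2-sequence matches.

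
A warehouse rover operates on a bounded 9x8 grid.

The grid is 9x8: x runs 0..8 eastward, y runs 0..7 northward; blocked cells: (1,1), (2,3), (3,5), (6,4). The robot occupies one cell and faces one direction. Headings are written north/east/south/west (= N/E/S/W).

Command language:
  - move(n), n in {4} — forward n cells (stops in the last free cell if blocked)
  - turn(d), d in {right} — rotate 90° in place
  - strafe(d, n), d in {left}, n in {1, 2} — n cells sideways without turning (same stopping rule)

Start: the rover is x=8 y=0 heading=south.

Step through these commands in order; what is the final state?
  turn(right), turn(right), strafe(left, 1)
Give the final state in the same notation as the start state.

from: x=8 y=0 heading=south
[1] after turn(right): x=8 y=0 heading=west
[2] after turn(right): x=8 y=0 heading=north
[3] after strafe(left, 1): x=7 y=0 heading=north

x=7 y=0 heading=north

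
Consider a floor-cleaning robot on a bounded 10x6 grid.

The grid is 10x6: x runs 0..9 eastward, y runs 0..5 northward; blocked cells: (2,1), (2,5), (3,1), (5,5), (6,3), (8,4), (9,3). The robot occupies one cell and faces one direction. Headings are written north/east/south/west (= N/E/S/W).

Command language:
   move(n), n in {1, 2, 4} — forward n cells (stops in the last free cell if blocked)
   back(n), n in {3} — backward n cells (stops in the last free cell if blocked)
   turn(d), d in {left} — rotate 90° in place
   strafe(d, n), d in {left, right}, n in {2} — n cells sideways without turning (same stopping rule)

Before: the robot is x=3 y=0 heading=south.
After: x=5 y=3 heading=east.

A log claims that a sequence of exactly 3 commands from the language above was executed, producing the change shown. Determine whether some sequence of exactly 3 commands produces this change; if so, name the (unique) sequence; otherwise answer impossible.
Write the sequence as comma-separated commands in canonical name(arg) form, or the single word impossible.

key: position moved to (5,3) AND the heading swung to E — translation plus rotation needed
initial: x=3 y=0 heading=south
step 1 (strafe(left, 2)): x=5 y=0 heading=south
step 2 (back(3)): x=5 y=3 heading=south
step 3 (turn(left)): x=5 y=3 heading=east
no other 3-command option fits: unique.

strafe(left, 2), back(3), turn(left)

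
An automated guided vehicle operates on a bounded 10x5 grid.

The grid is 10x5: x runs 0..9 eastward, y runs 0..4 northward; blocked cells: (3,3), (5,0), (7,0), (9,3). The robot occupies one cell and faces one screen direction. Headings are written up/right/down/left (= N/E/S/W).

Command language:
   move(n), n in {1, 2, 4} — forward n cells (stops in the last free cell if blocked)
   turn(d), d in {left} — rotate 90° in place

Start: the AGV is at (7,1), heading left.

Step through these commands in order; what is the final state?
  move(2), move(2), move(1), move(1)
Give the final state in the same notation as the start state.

at (1,1), heading left

start: at (7,1), heading left
[1] after move(2): at (5,1), heading left
[2] after move(2): at (3,1), heading left
[3] after move(1): at (2,1), heading left
[4] after move(1): at (1,1), heading left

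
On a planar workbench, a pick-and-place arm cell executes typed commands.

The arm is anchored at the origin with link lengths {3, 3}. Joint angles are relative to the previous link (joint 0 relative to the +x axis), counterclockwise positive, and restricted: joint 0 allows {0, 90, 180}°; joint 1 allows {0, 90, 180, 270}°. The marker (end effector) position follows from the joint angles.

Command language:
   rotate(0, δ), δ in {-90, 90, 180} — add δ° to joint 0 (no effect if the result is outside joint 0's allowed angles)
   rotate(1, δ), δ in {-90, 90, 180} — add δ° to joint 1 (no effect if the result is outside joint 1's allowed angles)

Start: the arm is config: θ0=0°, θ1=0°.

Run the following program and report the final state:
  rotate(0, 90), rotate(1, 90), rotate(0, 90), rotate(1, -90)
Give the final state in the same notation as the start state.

config: θ0=180°, θ1=0°

initial: config: θ0=0°, θ1=0°
1. rotate(0, 90) → config: θ0=90°, θ1=0°
2. rotate(1, 90) → config: θ0=90°, θ1=90°
3. rotate(0, 90) → config: θ0=180°, θ1=90°
4. rotate(1, -90) → config: θ0=180°, θ1=0°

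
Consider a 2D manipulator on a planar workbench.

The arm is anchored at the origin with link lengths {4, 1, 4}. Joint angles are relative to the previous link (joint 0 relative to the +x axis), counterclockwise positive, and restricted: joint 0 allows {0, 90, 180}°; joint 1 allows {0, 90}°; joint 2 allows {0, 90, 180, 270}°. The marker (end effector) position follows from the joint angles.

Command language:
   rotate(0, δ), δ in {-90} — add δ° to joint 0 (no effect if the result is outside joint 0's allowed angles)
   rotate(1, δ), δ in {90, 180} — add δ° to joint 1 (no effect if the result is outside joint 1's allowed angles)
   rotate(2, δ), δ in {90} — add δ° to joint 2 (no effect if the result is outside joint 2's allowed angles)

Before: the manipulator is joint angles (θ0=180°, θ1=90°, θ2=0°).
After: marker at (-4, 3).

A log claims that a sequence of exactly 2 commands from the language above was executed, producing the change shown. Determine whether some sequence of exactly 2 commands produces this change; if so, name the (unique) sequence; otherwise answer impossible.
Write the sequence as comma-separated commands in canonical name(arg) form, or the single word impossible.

initial: joint angles (θ0=180°, θ1=90°, θ2=0°)
step 1 (rotate(2, 90)): joint angles (θ0=180°, θ1=90°, θ2=90°)
step 2 (rotate(2, 90)): joint angles (θ0=180°, θ1=90°, θ2=180°)
all 16 alternatives checked — unique.

rotate(2, 90), rotate(2, 90)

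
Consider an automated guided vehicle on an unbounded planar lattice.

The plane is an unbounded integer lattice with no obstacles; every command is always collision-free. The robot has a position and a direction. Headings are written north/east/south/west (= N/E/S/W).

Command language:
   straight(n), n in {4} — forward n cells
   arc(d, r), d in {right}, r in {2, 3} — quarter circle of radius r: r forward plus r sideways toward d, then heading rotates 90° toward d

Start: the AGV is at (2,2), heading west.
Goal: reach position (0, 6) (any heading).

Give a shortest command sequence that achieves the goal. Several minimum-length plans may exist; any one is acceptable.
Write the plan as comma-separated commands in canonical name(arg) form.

straight(4), arc(right, 3), arc(right, 3), arc(right, 2)

t0: at (2,2), heading west
t=1 straight(4) ⇒ at (-2,2), heading west
t=2 arc(right, 3) ⇒ at (-5,5), heading north
t=3 arc(right, 3) ⇒ at (-2,8), heading east
t=4 arc(right, 2) ⇒ at (0,6), heading south
no 3-step plan works, so 4 is optimal.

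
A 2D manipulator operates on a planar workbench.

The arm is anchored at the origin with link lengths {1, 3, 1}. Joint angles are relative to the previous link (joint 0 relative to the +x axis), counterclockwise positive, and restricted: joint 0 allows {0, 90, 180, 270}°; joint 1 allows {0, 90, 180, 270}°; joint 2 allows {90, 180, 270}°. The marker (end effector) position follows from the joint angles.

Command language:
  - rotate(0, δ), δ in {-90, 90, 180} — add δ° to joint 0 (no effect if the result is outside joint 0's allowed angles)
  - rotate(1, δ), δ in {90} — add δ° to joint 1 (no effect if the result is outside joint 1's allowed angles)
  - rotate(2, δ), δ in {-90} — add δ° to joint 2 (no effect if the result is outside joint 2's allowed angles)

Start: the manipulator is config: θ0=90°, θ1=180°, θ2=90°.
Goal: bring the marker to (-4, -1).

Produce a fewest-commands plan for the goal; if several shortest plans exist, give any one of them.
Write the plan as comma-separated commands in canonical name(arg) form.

rotate(0, 90), rotate(1, 90), rotate(1, 90)

begin: config: θ0=90°, θ1=180°, θ2=90°
step 1 (rotate(0, 90)): config: θ0=180°, θ1=180°, θ2=90°
step 2 (rotate(1, 90)): config: θ0=180°, θ1=270°, θ2=90°
step 3 (rotate(1, 90)): config: θ0=180°, θ1=0°, θ2=90°
shorter routes all fall short; 3 is best.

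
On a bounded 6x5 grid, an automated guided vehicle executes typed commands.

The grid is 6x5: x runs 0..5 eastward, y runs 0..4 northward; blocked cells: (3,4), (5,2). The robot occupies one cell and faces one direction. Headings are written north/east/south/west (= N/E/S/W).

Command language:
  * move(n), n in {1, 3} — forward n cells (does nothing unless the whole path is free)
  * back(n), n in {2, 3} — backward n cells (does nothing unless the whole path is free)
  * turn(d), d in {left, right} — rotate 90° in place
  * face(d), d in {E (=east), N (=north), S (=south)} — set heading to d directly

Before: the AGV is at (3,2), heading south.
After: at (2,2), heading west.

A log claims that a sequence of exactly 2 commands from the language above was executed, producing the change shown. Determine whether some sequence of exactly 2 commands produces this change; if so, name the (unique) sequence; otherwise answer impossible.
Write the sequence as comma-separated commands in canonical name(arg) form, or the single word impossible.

key: position moved to (2,2) AND the heading swung to W — translation plus rotation needed
start: at (3,2), heading south
t=1 turn(right) ⇒ at (3,2), heading west
t=2 move(1) ⇒ at (2,2), heading west
no rival 2-sequence matches.

turn(right), move(1)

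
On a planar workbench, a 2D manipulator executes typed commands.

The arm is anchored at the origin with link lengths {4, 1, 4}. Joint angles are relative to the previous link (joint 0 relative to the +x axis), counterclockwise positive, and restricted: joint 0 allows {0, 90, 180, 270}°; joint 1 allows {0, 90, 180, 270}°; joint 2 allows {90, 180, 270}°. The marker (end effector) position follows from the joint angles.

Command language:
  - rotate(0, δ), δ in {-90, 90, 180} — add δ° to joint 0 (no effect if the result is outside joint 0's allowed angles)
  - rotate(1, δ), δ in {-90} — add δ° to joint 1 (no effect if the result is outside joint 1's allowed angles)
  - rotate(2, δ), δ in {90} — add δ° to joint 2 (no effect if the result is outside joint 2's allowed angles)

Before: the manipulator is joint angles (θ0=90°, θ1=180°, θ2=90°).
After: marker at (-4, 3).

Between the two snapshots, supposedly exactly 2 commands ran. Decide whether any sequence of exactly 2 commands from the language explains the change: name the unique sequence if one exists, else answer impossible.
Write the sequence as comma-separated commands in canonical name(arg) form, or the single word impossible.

rotate(2, 90), rotate(2, 90)

from: joint angles (θ0=90°, θ1=180°, θ2=90°)
step 1 (rotate(2, 90)): joint angles (θ0=90°, θ1=180°, θ2=180°)
step 2 (rotate(2, 90)): joint angles (θ0=90°, θ1=180°, θ2=270°)
no rival 2-sequence matches.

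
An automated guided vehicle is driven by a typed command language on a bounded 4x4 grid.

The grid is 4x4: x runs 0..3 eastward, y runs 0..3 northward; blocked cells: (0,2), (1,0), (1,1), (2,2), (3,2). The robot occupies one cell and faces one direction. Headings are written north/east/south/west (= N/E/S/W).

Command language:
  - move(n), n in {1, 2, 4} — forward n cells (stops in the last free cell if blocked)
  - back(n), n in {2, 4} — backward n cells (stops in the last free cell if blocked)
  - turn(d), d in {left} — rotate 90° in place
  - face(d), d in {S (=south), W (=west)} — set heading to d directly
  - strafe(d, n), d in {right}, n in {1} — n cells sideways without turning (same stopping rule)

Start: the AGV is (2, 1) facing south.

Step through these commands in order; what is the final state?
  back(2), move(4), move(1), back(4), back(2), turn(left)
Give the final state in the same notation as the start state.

(2, 1) facing east

start: (2, 1) facing south
[1] after back(2): (2, 1) facing south
[2] after move(4): (2, 0) facing south
[3] after move(1): (2, 0) facing south
[4] after back(4): (2, 1) facing south
[5] after back(2): (2, 1) facing south
[6] after turn(left): (2, 1) facing east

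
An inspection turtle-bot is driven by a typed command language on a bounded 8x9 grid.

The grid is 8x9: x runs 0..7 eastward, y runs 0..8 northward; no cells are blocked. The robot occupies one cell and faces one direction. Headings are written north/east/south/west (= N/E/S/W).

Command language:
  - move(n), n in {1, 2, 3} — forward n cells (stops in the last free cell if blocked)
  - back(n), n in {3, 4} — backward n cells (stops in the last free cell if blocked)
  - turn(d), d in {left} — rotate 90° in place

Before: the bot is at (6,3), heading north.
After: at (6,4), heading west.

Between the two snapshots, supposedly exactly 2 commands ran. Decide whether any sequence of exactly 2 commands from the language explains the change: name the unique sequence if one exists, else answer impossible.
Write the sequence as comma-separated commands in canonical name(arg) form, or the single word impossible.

move(1), turn(left)

key: running turn(left) before move(1) would end elsewhere — order is forced
t0: at (6,3), heading north
t=1 move(1) ⇒ at (6,4), heading north
t=2 turn(left) ⇒ at (6,4), heading west
uniquely the one of 36 2-step routes that fits.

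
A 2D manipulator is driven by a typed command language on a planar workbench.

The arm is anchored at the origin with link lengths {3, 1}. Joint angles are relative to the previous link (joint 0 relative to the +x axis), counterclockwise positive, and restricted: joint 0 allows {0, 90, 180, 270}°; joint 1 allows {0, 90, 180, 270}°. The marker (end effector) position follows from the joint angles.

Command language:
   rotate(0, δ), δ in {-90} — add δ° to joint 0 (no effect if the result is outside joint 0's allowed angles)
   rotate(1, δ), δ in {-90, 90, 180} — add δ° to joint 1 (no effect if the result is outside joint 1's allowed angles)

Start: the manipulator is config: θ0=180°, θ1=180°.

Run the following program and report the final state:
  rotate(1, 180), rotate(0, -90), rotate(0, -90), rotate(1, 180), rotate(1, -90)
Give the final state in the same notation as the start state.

config: θ0=0°, θ1=90°

begin: config: θ0=180°, θ1=180°
t=1 rotate(1, 180) ⇒ config: θ0=180°, θ1=0°
t=2 rotate(0, -90) ⇒ config: θ0=90°, θ1=0°
t=3 rotate(0, -90) ⇒ config: θ0=0°, θ1=0°
t=4 rotate(1, 180) ⇒ config: θ0=0°, θ1=180°
t=5 rotate(1, -90) ⇒ config: θ0=0°, θ1=90°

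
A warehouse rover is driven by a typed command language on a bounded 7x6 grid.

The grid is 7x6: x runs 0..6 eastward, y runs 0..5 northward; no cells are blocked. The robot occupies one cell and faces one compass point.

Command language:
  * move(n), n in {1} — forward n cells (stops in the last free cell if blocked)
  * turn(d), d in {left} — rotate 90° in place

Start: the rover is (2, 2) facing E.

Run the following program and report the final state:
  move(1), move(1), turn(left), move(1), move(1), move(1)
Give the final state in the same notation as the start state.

begin: (2, 2) facing E
t=1 move(1) ⇒ (3, 2) facing E
t=2 move(1) ⇒ (4, 2) facing E
t=3 turn(left) ⇒ (4, 2) facing N
t=4 move(1) ⇒ (4, 3) facing N
t=5 move(1) ⇒ (4, 4) facing N
t=6 move(1) ⇒ (4, 5) facing N

(4, 5) facing N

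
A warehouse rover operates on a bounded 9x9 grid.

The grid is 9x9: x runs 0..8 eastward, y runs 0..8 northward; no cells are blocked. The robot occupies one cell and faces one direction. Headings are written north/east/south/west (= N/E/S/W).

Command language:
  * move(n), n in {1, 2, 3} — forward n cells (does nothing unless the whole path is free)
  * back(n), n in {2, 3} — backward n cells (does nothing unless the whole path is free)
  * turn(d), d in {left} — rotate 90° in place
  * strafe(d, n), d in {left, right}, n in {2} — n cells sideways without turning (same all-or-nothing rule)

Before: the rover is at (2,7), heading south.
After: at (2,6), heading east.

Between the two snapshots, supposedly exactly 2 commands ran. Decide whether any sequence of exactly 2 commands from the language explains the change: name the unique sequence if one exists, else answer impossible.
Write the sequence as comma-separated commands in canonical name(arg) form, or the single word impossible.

move(1), turn(left)

key: running turn(left) before move(1) would end elsewhere — order is forced
from: at (2,7), heading south
[1] after move(1): at (2,6), heading south
[2] after turn(left): at (2,6), heading east
uniquely the one of 64 2-step routes that fits.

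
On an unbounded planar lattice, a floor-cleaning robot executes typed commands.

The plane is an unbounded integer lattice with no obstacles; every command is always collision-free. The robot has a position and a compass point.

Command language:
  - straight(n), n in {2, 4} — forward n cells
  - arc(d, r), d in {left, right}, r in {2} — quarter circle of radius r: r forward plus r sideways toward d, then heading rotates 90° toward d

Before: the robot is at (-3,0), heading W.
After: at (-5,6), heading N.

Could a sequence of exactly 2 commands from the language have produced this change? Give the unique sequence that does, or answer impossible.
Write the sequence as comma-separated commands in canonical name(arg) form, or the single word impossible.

arc(right, 2), straight(4)

key: position moved to (-5,6) AND the heading swung to N — translation plus rotation needed
initial: at (-3,0), heading W
1. arc(right, 2) → at (-5,2), heading N
2. straight(4) → at (-5,6), heading N
no rival 2-sequence matches.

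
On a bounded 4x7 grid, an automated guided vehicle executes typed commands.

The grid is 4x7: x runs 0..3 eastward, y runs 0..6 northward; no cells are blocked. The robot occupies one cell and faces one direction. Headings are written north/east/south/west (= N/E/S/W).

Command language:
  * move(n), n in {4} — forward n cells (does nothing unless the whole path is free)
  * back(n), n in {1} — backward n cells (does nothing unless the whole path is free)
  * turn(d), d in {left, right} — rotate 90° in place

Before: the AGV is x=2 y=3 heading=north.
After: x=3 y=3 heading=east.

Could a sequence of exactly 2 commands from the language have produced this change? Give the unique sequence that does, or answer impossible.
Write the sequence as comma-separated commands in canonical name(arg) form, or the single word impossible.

every 2-command combo misses the target.

impossible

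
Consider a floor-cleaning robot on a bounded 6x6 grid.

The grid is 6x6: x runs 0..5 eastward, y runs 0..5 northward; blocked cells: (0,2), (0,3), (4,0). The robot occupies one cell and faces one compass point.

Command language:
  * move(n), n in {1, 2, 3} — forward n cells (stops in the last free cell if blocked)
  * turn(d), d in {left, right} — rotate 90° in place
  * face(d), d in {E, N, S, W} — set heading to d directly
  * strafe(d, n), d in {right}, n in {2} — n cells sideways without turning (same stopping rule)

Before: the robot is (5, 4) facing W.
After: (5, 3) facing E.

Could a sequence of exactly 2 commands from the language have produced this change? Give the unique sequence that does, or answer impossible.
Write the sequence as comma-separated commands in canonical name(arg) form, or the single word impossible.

impossible

no 2-step route produces this change.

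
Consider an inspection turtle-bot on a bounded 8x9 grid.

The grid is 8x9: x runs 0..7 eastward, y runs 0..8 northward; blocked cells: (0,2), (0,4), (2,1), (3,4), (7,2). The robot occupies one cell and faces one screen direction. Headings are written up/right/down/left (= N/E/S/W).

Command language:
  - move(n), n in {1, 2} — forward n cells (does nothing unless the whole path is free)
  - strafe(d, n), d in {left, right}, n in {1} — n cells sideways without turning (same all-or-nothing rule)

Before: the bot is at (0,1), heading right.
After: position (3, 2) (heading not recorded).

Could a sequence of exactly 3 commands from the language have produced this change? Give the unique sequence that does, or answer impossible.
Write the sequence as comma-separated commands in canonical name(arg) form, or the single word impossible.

key: running move(2) before move(1) would end elsewhere — order is forced
start: at (0,1), heading right
t=1 move(1) ⇒ at (1,1), heading right
t=2 strafe(left, 1) ⇒ at (1,2), heading right
t=3 move(2) ⇒ at (3,2), heading right
no other 3-command option fits: unique.

move(1), strafe(left, 1), move(2)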